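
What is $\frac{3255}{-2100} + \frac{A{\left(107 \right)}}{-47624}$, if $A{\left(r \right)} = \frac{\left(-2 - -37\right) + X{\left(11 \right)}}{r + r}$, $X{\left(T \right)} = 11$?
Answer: $- \frac{39492317}{25478840} \approx -1.55$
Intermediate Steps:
$A{\left(r \right)} = \frac{23}{r}$ ($A{\left(r \right)} = \frac{\left(-2 - -37\right) + 11}{r + r} = \frac{\left(-2 + 37\right) + 11}{2 r} = \left(35 + 11\right) \frac{1}{2 r} = 46 \frac{1}{2 r} = \frac{23}{r}$)
$\frac{3255}{-2100} + \frac{A{\left(107 \right)}}{-47624} = \frac{3255}{-2100} + \frac{23 \cdot \frac{1}{107}}{-47624} = 3255 \left(- \frac{1}{2100}\right) + 23 \cdot \frac{1}{107} \left(- \frac{1}{47624}\right) = - \frac{31}{20} + \frac{23}{107} \left(- \frac{1}{47624}\right) = - \frac{31}{20} - \frac{23}{5095768} = - \frac{39492317}{25478840}$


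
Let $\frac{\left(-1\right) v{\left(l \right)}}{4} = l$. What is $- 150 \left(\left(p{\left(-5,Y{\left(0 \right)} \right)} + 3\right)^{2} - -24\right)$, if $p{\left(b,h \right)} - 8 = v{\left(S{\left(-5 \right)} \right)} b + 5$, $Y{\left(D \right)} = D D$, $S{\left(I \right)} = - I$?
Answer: $-2022000$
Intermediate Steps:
$v{\left(l \right)} = - 4 l$
$Y{\left(D \right)} = D^{2}$
$p{\left(b,h \right)} = 13 - 20 b$ ($p{\left(b,h \right)} = 8 + \left(- 4 \left(\left(-1\right) \left(-5\right)\right) b + 5\right) = 8 + \left(\left(-4\right) 5 b + 5\right) = 8 - \left(-5 + 20 b\right) = 13 - 20 b$)
$- 150 \left(\left(p{\left(-5,Y{\left(0 \right)} \right)} + 3\right)^{2} - -24\right) = - 150 \left(\left(\left(13 - -100\right) + 3\right)^{2} - -24\right) = - 150 \left(\left(\left(13 + 100\right) + 3\right)^{2} + 24\right) = - 150 \left(\left(113 + 3\right)^{2} + 24\right) = - 150 \left(116^{2} + 24\right) = - 150 \left(13456 + 24\right) = \left(-150\right) 13480 = -2022000$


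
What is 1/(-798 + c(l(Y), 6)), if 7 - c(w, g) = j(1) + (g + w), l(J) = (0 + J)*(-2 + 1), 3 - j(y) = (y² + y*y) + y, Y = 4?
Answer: -1/793 ≈ -0.0012610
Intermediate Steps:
j(y) = 3 - y - 2*y² (j(y) = 3 - ((y² + y*y) + y) = 3 - ((y² + y²) + y) = 3 - (2*y² + y) = 3 - (y + 2*y²) = 3 + (-y - 2*y²) = 3 - y - 2*y²)
l(J) = -J (l(J) = J*(-1) = -J)
c(w, g) = 7 - g - w (c(w, g) = 7 - ((3 - 1*1 - 2*1²) + (g + w)) = 7 - ((3 - 1 - 2*1) + (g + w)) = 7 - ((3 - 1 - 2) + (g + w)) = 7 - (0 + (g + w)) = 7 - (g + w) = 7 + (-g - w) = 7 - g - w)
1/(-798 + c(l(Y), 6)) = 1/(-798 + (7 - 1*6 - (-1)*4)) = 1/(-798 + (7 - 6 - 1*(-4))) = 1/(-798 + (7 - 6 + 4)) = 1/(-798 + 5) = 1/(-793) = -1/793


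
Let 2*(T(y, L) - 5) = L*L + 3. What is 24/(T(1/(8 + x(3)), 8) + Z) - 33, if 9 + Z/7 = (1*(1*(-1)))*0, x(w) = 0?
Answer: -1665/49 ≈ -33.980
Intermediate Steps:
Z = -63 (Z = -63 + 7*((1*(1*(-1)))*0) = -63 + 7*((1*(-1))*0) = -63 + 7*(-1*0) = -63 + 7*0 = -63 + 0 = -63)
T(y, L) = 13/2 + L²/2 (T(y, L) = 5 + (L*L + 3)/2 = 5 + (L² + 3)/2 = 5 + (3 + L²)/2 = 5 + (3/2 + L²/2) = 13/2 + L²/2)
24/(T(1/(8 + x(3)), 8) + Z) - 33 = 24/((13/2 + (½)*8²) - 63) - 33 = 24/((13/2 + (½)*64) - 63) - 33 = 24/((13/2 + 32) - 63) - 33 = 24/(77/2 - 63) - 33 = 24/(-49/2) - 33 = 24*(-2/49) - 33 = -48/49 - 33 = -1665/49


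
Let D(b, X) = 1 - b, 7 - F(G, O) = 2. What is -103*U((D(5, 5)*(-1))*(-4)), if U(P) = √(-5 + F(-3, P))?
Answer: 0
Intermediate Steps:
F(G, O) = 5 (F(G, O) = 7 - 1*2 = 7 - 2 = 5)
U(P) = 0 (U(P) = √(-5 + 5) = √0 = 0)
-103*U((D(5, 5)*(-1))*(-4)) = -103*0 = 0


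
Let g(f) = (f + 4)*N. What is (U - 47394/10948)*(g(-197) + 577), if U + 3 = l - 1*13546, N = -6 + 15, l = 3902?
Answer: 30642197500/2737 ≈ 1.1196e+7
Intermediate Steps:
N = 9
U = -9647 (U = -3 + (3902 - 1*13546) = -3 + (3902 - 13546) = -3 - 9644 = -9647)
g(f) = 36 + 9*f (g(f) = (f + 4)*9 = (4 + f)*9 = 36 + 9*f)
(U - 47394/10948)*(g(-197) + 577) = (-9647 - 47394/10948)*((36 + 9*(-197)) + 577) = (-9647 - 47394*1/10948)*((36 - 1773) + 577) = (-9647 - 23697/5474)*(-1737 + 577) = -52831375/5474*(-1160) = 30642197500/2737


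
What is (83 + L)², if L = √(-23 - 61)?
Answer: 6805 + 332*I*√21 ≈ 6805.0 + 1521.4*I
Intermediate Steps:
L = 2*I*√21 (L = √(-84) = 2*I*√21 ≈ 9.1651*I)
(83 + L)² = (83 + 2*I*√21)²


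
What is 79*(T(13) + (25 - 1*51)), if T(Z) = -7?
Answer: -2607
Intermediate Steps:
79*(T(13) + (25 - 1*51)) = 79*(-7 + (25 - 1*51)) = 79*(-7 + (25 - 51)) = 79*(-7 - 26) = 79*(-33) = -2607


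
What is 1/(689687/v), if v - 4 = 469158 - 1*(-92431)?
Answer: 561593/689687 ≈ 0.81427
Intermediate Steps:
v = 561593 (v = 4 + (469158 - 1*(-92431)) = 4 + (469158 + 92431) = 4 + 561589 = 561593)
1/(689687/v) = 1/(689687/561593) = 561593/689687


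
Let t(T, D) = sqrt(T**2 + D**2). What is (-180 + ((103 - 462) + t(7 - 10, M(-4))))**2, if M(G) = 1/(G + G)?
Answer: (-4312 + sqrt(577))**2/64 ≈ 2.8729e+5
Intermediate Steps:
M(G) = 1/(2*G)
t(T, D) = sqrt(D**2 + T**2)
(-180 + ((103 - 462) + t(7 - 10, M(-4))))**2 = (-180 + ((103 - 462) + sqrt(((1/2)/(-4))**2 + (7 - 10)**2)))**2 = (-180 + (-359 + sqrt(((1/2)*(-1/4))**2 + (-3)**2)))**2 = (-180 + (-359 + sqrt((-1/8)**2 + 9)))**2 = (-180 + (-359 + sqrt(1/64 + 9)))**2 = (-180 + (-359 + sqrt(577/64)))**2 = (-180 + (-359 + sqrt(577)/8))**2 = (-539 + sqrt(577)/8)**2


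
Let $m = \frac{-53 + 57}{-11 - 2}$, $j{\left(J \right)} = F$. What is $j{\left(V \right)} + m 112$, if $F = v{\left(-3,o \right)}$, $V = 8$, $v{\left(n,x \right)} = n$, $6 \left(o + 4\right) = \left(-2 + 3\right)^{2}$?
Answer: $- \frac{487}{13} \approx -37.462$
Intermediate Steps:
$o = - \frac{23}{6}$ ($o = -4 + \frac{\left(-2 + 3\right)^{2}}{6} = -4 + \frac{1^{2}}{6} = -4 + \frac{1}{6} \cdot 1 = -4 + \frac{1}{6} = - \frac{23}{6} \approx -3.8333$)
$F = -3$
$j{\left(J \right)} = -3$
$m = - \frac{4}{13}$ ($m = \frac{4}{-13} = 4 \left(- \frac{1}{13}\right) = - \frac{4}{13} \approx -0.30769$)
$j{\left(V \right)} + m 112 = -3 - \frac{448}{13} = - \frac{487}{13}$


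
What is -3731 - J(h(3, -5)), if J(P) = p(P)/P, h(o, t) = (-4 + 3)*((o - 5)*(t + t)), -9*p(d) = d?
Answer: -33578/9 ≈ -3730.9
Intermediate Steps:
p(d) = -d/9
h(o, t) = -2*t*(-5 + o) (h(o, t) = -(-5 + o)*2*t = -2*t*(-5 + o))
J(P) = -⅑ (J(P) = (-P/9)/P = -⅑)
-3731 - J(h(3, -5)) = -3731 - 1*(-⅑) = -3731 + ⅑ = -33578/9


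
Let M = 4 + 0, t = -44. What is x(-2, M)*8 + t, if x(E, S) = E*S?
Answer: -108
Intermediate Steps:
M = 4
x(-2, M)*8 + t = -2*4*8 - 44 = -8*8 - 44 = -64 - 44 = -108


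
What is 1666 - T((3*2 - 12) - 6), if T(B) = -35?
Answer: 1701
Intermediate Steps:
1666 - T((3*2 - 12) - 6) = 1666 - 1*(-35) = 1666 + 35 = 1701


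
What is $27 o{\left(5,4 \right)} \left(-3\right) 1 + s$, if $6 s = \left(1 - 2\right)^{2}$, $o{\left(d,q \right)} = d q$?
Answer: $- \frac{9719}{6} \approx -1619.8$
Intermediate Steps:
$s = \frac{1}{6}$ ($s = \frac{\left(1 - 2\right)^{2}}{6} = \frac{\left(-1\right)^{2}}{6} = \frac{1}{6} \cdot 1 = \frac{1}{6} \approx 0.16667$)
$27 o{\left(5,4 \right)} \left(-3\right) 1 + s = 27 \cdot 5 \cdot 4 \left(-3\right) 1 + \frac{1}{6} = 27 \cdot 20 \left(-3\right) 1 + \frac{1}{6} = 27 \left(\left(-60\right) 1\right) + \frac{1}{6} = 27 \left(-60\right) + \frac{1}{6} = -1620 + \frac{1}{6} = - \frac{9719}{6}$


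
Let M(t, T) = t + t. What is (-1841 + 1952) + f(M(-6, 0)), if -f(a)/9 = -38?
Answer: 453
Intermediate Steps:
M(t, T) = 2*t
f(a) = 342 (f(a) = -9*(-38) = 342)
(-1841 + 1952) + f(M(-6, 0)) = (-1841 + 1952) + 342 = 111 + 342 = 453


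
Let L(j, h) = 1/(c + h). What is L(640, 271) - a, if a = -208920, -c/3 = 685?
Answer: 372713279/1784 ≈ 2.0892e+5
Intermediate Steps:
c = -2055 (c = -3*685 = -2055)
L(j, h) = 1/(-2055 + h)
L(640, 271) - a = 1/(-2055 + 271) - 1*(-208920) = 1/(-1784) + 208920 = -1/1784 + 208920 = 372713279/1784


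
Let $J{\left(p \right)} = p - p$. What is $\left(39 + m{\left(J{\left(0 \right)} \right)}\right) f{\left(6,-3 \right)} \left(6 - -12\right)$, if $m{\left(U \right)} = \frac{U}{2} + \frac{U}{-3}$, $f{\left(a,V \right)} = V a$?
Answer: $-12636$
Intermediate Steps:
$J{\left(p \right)} = 0$
$m{\left(U \right)} = \frac{U}{6}$ ($m{\left(U \right)} = U \frac{1}{2} + U \left(- \frac{1}{3}\right) = \frac{U}{2} - \frac{U}{3} = \frac{U}{6}$)
$\left(39 + m{\left(J{\left(0 \right)} \right)}\right) f{\left(6,-3 \right)} \left(6 - -12\right) = \left(39 + \frac{1}{6} \cdot 0\right) \left(-3\right) 6 \left(6 - -12\right) = \left(39 + 0\right) \left(- 18 \left(6 + 12\right)\right) = 39 \left(\left(-18\right) 18\right) = 39 \left(-324\right) = -12636$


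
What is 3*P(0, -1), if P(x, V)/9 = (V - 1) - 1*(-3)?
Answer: 27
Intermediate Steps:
P(x, V) = 18 + 9*V (P(x, V) = 9*((V - 1) - 1*(-3)) = 9*((-1 + V) + 3) = 9*(2 + V) = 18 + 9*V)
3*P(0, -1) = 3*(18 + 9*(-1)) = 3*(18 - 9) = 3*9 = 27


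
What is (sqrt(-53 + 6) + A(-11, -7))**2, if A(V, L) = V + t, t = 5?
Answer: (-6 + I*sqrt(47))**2 ≈ -11.0 - 82.268*I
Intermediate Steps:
A(V, L) = 5 + V (A(V, L) = V + 5 = 5 + V)
(sqrt(-53 + 6) + A(-11, -7))**2 = (sqrt(-53 + 6) + (5 - 11))**2 = (sqrt(-47) - 6)**2 = (I*sqrt(47) - 6)**2 = (-6 + I*sqrt(47))**2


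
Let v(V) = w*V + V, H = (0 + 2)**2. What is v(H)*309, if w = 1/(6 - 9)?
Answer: 824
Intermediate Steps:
w = -1/3 (w = 1/(-3) = -1/3 ≈ -0.33333)
H = 4 (H = 2**2 = 4)
v(V) = 2*V/3 (v(V) = -V/3 + V = 2*V/3)
v(H)*309 = ((2/3)*4)*309 = (8/3)*309 = 824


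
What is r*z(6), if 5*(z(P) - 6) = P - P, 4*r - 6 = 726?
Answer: 1098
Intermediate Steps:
r = 183 (r = 3/2 + (¼)*726 = 3/2 + 363/2 = 183)
z(P) = 6 (z(P) = 6 + (P - P)/5 = 6 + (⅕)*0 = 6 + 0 = 6)
r*z(6) = 183*6 = 1098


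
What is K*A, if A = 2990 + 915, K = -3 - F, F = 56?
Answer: -230395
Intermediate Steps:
K = -59 (K = -3 - 1*56 = -3 - 56 = -59)
A = 3905
K*A = -59*3905 = -230395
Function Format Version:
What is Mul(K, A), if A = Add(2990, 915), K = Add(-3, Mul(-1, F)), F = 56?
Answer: -230395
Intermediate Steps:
K = -59 (K = Add(-3, Mul(-1, 56)) = Add(-3, -56) = -59)
A = 3905
Mul(K, A) = Mul(-59, 3905) = -230395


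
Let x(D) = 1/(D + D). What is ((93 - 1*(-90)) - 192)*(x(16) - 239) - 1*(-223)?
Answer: 75959/32 ≈ 2373.7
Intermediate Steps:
x(D) = 1/(2*D)
((93 - 1*(-90)) - 192)*(x(16) - 239) - 1*(-223) = ((93 - 1*(-90)) - 192)*((1/2)/16 - 239) - 1*(-223) = ((93 + 90) - 192)*((1/2)*(1/16) - 239) + 223 = (183 - 192)*(1/32 - 239) + 223 = -9*(-7647/32) + 223 = 68823/32 + 223 = 75959/32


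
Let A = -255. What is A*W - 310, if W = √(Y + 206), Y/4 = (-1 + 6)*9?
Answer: -310 - 255*√386 ≈ -5320.0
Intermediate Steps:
Y = 180 (Y = 4*((-1 + 6)*9) = 4*(5*9) = 4*45 = 180)
W = √386 (W = √(180 + 206) = √386 ≈ 19.647)
A*W - 310 = -255*√386 - 310 = -310 - 255*√386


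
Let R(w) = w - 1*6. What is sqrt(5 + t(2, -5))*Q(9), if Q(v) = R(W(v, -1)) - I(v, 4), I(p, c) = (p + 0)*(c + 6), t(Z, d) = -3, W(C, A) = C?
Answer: -87*sqrt(2) ≈ -123.04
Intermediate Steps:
R(w) = -6 + w (R(w) = w - 6 = -6 + w)
I(p, c) = p*(6 + c)
Q(v) = -6 - 9*v (Q(v) = (-6 + v) - v*(6 + 4) = (-6 + v) - v*10 = (-6 + v) - 10*v = -6 - 9*v)
sqrt(5 + t(2, -5))*Q(9) = sqrt(5 - 3)*(-6 - 9*9) = sqrt(2)*(-6 - 81) = sqrt(2)*(-87) = -87*sqrt(2)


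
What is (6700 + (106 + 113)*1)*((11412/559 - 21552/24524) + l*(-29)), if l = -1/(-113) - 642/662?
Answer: 42043880088374978/128188646287 ≈ 3.2798e+5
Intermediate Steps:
l = -35942/37403 (l = -1*(-1/113) - 642*1/662 = 1/113 - 321/331 = -35942/37403 ≈ -0.96094)
(6700 + (106 + 113)*1)*((11412/559 - 21552/24524) + l*(-29)) = (6700 + (106 + 113)*1)*((11412/559 - 21552/24524) - 35942/37403*(-29)) = (6700 + 219*1)*((11412*(1/559) - 21552*1/24524) + 1042318/37403) = (6700 + 219)*((11412/559 - 5388/6131) + 1042318/37403) = 6919*(66955080/3427229 + 1042318/37403) = 6919*(6076583334062/128188646287) = 42043880088374978/128188646287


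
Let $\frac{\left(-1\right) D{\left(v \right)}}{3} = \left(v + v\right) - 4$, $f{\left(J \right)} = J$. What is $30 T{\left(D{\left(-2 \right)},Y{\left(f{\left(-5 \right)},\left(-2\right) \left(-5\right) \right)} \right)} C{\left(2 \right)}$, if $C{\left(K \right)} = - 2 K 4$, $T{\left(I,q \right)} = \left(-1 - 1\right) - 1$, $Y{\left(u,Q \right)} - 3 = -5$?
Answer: $1440$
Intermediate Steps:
$Y{\left(u,Q \right)} = -2$ ($Y{\left(u,Q \right)} = 3 - 5 = -2$)
$D{\left(v \right)} = 12 - 6 v$ ($D{\left(v \right)} = - 3 \left(\left(v + v\right) - 4\right) = - 3 \left(2 v - 4\right) = - 3 \left(-4 + 2 v\right) = 12 - 6 v$)
$T{\left(I,q \right)} = -3$ ($T{\left(I,q \right)} = -2 - 1 = -3$)
$C{\left(K \right)} = - 8 K$
$30 T{\left(D{\left(-2 \right)},Y{\left(f{\left(-5 \right)},\left(-2\right) \left(-5\right) \right)} \right)} C{\left(2 \right)} = 30 \left(-3\right) \left(\left(-8\right) 2\right) = \left(-90\right) \left(-16\right) = 1440$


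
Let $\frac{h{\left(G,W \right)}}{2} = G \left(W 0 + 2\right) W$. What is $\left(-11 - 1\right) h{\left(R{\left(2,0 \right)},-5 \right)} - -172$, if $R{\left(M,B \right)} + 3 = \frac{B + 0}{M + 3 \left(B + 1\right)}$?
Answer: $-548$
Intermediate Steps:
$R{\left(M,B \right)} = -3 + \frac{B}{3 + M + 3 B}$ ($R{\left(M,B \right)} = -3 + \frac{B + 0}{M + 3 \left(B + 1\right)} = -3 + \frac{B}{M + 3 \left(1 + B\right)} = -3 + \frac{B}{M + \left(3 + 3 B\right)} = -3 + \frac{B}{3 + M + 3 B}$)
$h{\left(G,W \right)} = 4 G W$ ($h{\left(G,W \right)} = 2 G \left(W 0 + 2\right) W = 2 G \left(0 + 2\right) W = 2 G 2 W = 2 \cdot 2 G W = 4 G W$)
$\left(-11 - 1\right) h{\left(R{\left(2,0 \right)},-5 \right)} - -172 = \left(-11 - 1\right) 4 \frac{-9 - 0 - 6}{3 + 2 + 3 \cdot 0} \left(-5\right) - -172 = - 12 \cdot 4 \frac{-9 + 0 - 6}{3 + 2 + 0} \left(-5\right) + 172 = - 12 \cdot 4 \cdot \frac{1}{5} \left(-15\right) \left(-5\right) + 172 = - 12 \cdot 4 \left(-3\right) \left(-5\right) + 172 = \left(-12\right) 60 + 172 = -720 + 172 = -548$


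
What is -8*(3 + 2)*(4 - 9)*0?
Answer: 0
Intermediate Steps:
-8*(3 + 2)*(4 - 9)*0 = -40*(-5)*0 = -8*(-25)*0 = 200*0 = 0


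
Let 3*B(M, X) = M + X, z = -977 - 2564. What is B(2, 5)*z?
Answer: -24787/3 ≈ -8262.3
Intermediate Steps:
z = -3541
B(M, X) = M/3 + X/3 (B(M, X) = (M + X)/3 = M/3 + X/3)
B(2, 5)*z = ((1/3)*2 + (1/3)*5)*(-3541) = (2/3 + 5/3)*(-3541) = (7/3)*(-3541) = -24787/3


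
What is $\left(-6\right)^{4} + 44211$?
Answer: $45507$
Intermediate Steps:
$\left(-6\right)^{4} + 44211 = 1296 + 44211 = 45507$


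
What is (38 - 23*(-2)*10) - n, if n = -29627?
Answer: 30125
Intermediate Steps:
(38 - 23*(-2)*10) - n = (38 - 23*(-2)*10) - 1*(-29627) = (38 + 46*10) + 29627 = (38 + 460) + 29627 = 498 + 29627 = 30125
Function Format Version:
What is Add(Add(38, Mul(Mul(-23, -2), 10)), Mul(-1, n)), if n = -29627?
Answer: 30125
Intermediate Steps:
Add(Add(38, Mul(Mul(-23, -2), 10)), Mul(-1, n)) = Add(Add(38, Mul(Mul(-23, -2), 10)), Mul(-1, -29627)) = Add(Add(38, Mul(46, 10)), 29627) = Add(Add(38, 460), 29627) = Add(498, 29627) = 30125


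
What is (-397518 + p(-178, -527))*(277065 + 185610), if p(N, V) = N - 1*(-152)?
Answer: -183933670200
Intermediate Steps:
p(N, V) = 152 + N (p(N, V) = N + 152 = 152 + N)
(-397518 + p(-178, -527))*(277065 + 185610) = (-397518 + (152 - 178))*(277065 + 185610) = (-397518 - 26)*462675 = -397544*462675 = -183933670200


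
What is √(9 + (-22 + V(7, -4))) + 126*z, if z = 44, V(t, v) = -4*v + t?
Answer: 5544 + √10 ≈ 5547.2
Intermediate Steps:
V(t, v) = t - 4*v
√(9 + (-22 + V(7, -4))) + 126*z = √(9 + (-22 + (7 - 4*(-4)))) + 126*44 = √(9 + (-22 + (7 + 16))) + 5544 = √(9 + (-22 + 23)) + 5544 = √(9 + 1) + 5544 = √10 + 5544 = 5544 + √10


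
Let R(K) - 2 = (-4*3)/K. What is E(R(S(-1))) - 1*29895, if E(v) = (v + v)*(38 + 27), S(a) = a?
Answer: -28075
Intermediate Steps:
R(K) = 2 - 12/K (R(K) = 2 + (-4*3)/K = 2 - 12/K)
E(v) = 130*v (E(v) = (2*v)*65 = 130*v)
E(R(S(-1))) - 1*29895 = 130*(2 - 12/(-1)) - 1*29895 = 130*(2 - 12*(-1)) - 29895 = 130*(2 + 12) - 29895 = 130*14 - 29895 = 1820 - 29895 = -28075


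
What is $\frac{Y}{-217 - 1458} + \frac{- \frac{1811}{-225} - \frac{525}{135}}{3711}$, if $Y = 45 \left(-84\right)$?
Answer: $\frac{14034548}{6215925} \approx 2.2578$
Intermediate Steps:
$Y = -3780$
$\frac{Y}{-217 - 1458} + \frac{- \frac{1811}{-225} - \frac{525}{135}}{3711} = - \frac{3780}{-217 - 1458} + \frac{- \frac{1811}{-225} - \frac{525}{135}}{3711} = - \frac{3780}{-217 - 1458} + \left(\left(-1811\right) \left(- \frac{1}{225}\right) - \frac{35}{9}\right) \frac{1}{3711} = - \frac{3780}{-1675} + \left(\frac{1811}{225} - \frac{35}{9}\right) \frac{1}{3711} = \left(-3780\right) \left(- \frac{1}{1675}\right) + \frac{104}{25} \cdot \frac{1}{3711} = \frac{756}{335} + \frac{104}{92775} = \frac{14034548}{6215925}$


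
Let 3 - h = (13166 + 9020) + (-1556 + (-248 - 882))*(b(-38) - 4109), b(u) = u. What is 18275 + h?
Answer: -11142750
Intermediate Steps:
h = -11161025 (h = 3 - ((13166 + 9020) + (-1556 + (-248 - 882))*(-38 - 4109)) = 3 - (22186 + (-1556 - 1130)*(-4147)) = 3 - (22186 - 2686*(-4147)) = 3 - (22186 + 11138842) = 3 - 1*11161028 = 3 - 11161028 = -11161025)
18275 + h = 18275 - 11161025 = -11142750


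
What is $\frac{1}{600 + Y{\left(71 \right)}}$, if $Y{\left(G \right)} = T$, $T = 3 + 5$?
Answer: $\frac{1}{608} \approx 0.0016447$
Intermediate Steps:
$T = 8$
$Y{\left(G \right)} = 8$
$\frac{1}{600 + Y{\left(71 \right)}} = \frac{1}{600 + 8} = \frac{1}{608}$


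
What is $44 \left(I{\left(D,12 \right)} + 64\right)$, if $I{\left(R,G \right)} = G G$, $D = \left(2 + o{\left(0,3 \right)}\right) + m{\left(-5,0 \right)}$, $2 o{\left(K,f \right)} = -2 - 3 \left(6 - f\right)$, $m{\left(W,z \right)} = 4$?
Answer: $9152$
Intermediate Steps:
$o{\left(K,f \right)} = -10 + \frac{3 f}{2}$ ($o{\left(K,f \right)} = \frac{-2 - 3 \left(6 - f\right)}{2} = \frac{-2 + \left(-18 + 3 f\right)}{2} = \frac{-20 + 3 f}{2} = -10 + \frac{3 f}{2}$)
$D = \frac{1}{2}$ ($D = \left(2 + \left(-10 + \frac{3}{2} \cdot 3\right)\right) + 4 = \left(2 + \left(-10 + \frac{9}{2}\right)\right) + 4 = \left(2 - \frac{11}{2}\right) + 4 = - \frac{7}{2} + 4 = \frac{1}{2} \approx 0.5$)
$I{\left(R,G \right)} = G^{2}$
$44 \left(I{\left(D,12 \right)} + 64\right) = 44 \left(12^{2} + 64\right) = 44 \left(144 + 64\right) = 44 \cdot 208 = 9152$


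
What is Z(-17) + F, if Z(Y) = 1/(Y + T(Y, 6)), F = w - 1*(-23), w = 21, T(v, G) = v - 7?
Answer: 1803/41 ≈ 43.976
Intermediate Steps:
T(v, G) = -7 + v
F = 44 (F = 21 - 1*(-23) = 21 + 23 = 44)
Z(Y) = 1/(-7 + 2*Y) (Z(Y) = 1/(Y + (-7 + Y)) = 1/(-7 + 2*Y))
Z(-17) + F = 1/(-7 + 2*(-17)) + 44 = 1/(-7 - 34) + 44 = 1/(-41) + 44 = -1/41 + 44 = 1803/41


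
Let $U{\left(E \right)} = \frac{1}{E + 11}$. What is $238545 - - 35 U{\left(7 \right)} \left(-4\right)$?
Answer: $\frac{2146835}{9} \approx 2.3854 \cdot 10^{5}$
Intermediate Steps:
$U{\left(E \right)} = \frac{1}{11 + E}$
$238545 - - 35 U{\left(7 \right)} \left(-4\right) = 238545 - - \frac{35}{11 + 7} \left(-4\right) = 238545 - - \frac{35}{18} \left(-4\right) = 238545 - \left(-35\right) \frac{1}{18} \left(-4\right) = 238545 - \left(- \frac{35}{18}\right) \left(-4\right) = 238545 - \frac{70}{9} = \frac{2146835}{9}$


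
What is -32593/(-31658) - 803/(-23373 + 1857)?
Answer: 3002861/2814684 ≈ 1.0669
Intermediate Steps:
-32593/(-31658) - 803/(-23373 + 1857) = -32593*(-1/31658) - 803/(-21516) = 2963/2878 - 803*(-1/21516) = 2963/2878 + 73/1956 = 3002861/2814684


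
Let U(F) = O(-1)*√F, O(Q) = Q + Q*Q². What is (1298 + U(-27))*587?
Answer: 761926 - 3522*I*√3 ≈ 7.6193e+5 - 6100.3*I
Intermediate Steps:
O(Q) = Q + Q³
U(F) = -2*√F (U(F) = (-1 + (-1)³)*√F = (-1 - 1)*√F = -2*√F)
(1298 + U(-27))*587 = (1298 - 6*I*√3)*587 = 761926 - 3522*I*√3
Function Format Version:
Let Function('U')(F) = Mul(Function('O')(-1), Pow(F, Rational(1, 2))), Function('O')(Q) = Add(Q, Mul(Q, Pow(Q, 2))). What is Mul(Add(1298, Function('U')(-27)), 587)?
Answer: Add(761926, Mul(-3522, I, Pow(3, Rational(1, 2)))) ≈ Add(7.6193e+5, Mul(-6100.3, I))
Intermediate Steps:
Function('O')(Q) = Add(Q, Pow(Q, 3))
Function('U')(F) = Mul(-2, Pow(F, Rational(1, 2))) (Function('U')(F) = Mul(Add(-1, Pow(-1, 3)), Pow(F, Rational(1, 2))) = Mul(Add(-1, -1), Pow(F, Rational(1, 2))) = Mul(-2, Pow(F, Rational(1, 2))))
Mul(Add(1298, Function('U')(-27)), 587) = Mul(Add(1298, Mul(-2, Pow(-27, Rational(1, 2)))), 587) = Mul(Add(1298, Mul(-2, Mul(3, I, Pow(3, Rational(1, 2))))), 587) = Mul(Add(1298, Mul(-6, I, Pow(3, Rational(1, 2)))), 587) = Add(761926, Mul(-3522, I, Pow(3, Rational(1, 2))))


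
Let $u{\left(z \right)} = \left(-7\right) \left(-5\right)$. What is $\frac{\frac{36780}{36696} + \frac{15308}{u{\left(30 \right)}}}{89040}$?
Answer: $\frac{15639713}{3176650400} \approx 0.0049233$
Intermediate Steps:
$u{\left(z \right)} = 35$
$\frac{\frac{36780}{36696} + \frac{15308}{u{\left(30 \right)}}}{89040} = \frac{\frac{36780}{36696} + \frac{15308}{35}}{89040} = \left(36780 \cdot \frac{1}{36696} + 15308 \cdot \frac{1}{35}\right) \frac{1}{89040} = \left(\frac{3065}{3058} + \frac{15308}{35}\right) \frac{1}{89040} = \frac{46919139}{107030} \cdot \frac{1}{89040} = \frac{15639713}{3176650400}$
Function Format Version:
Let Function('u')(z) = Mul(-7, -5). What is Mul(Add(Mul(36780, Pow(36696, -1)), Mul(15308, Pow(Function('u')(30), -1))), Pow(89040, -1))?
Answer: Rational(15639713, 3176650400) ≈ 0.0049233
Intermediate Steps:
Function('u')(z) = 35
Mul(Add(Mul(36780, Pow(36696, -1)), Mul(15308, Pow(Function('u')(30), -1))), Pow(89040, -1)) = Mul(Add(Mul(36780, Pow(36696, -1)), Mul(15308, Pow(35, -1))), Pow(89040, -1)) = Mul(Add(Mul(36780, Rational(1, 36696)), Mul(15308, Rational(1, 35))), Rational(1, 89040)) = Mul(Add(Rational(3065, 3058), Rational(15308, 35)), Rational(1, 89040)) = Mul(Rational(46919139, 107030), Rational(1, 89040)) = Rational(15639713, 3176650400)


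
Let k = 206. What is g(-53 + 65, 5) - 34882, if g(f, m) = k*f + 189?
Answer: -32221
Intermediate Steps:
g(f, m) = 189 + 206*f (g(f, m) = 206*f + 189 = 189 + 206*f)
g(-53 + 65, 5) - 34882 = (189 + 206*(-53 + 65)) - 34882 = (189 + 206*12) - 34882 = (189 + 2472) - 34882 = 2661 - 34882 = -32221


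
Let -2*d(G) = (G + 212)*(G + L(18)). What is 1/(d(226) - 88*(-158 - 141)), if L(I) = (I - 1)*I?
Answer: -1/90196 ≈ -1.1087e-5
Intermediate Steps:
L(I) = I*(-1 + I) (L(I) = (-1 + I)*I = I*(-1 + I))
d(G) = -(212 + G)*(306 + G)/2 (d(G) = -(G + 212)*(G + 18*(-1 + 18))/2 = -(212 + G)*(G + 18*17)/2 = -(212 + G)*(G + 306)/2 = -(212 + G)*(306 + G)/2)
1/(d(226) - 88*(-158 - 141)) = 1/((-32436 - 259*226 - ½*226²) - 88*(-158 - 141)) = 1/((-32436 - 58534 - ½*51076) - 88*(-299)) = 1/((-32436 - 58534 - 25538) + 26312) = 1/(-116508 + 26312) = 1/(-90196) = -1/90196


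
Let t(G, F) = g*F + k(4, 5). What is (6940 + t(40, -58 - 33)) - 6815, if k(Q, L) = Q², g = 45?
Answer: -3954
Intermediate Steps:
t(G, F) = 16 + 45*F (t(G, F) = 45*F + 4² = 45*F + 16 = 16 + 45*F)
(6940 + t(40, -58 - 33)) - 6815 = (6940 + (16 + 45*(-58 - 33))) - 6815 = (6940 + (16 + 45*(-91))) - 6815 = (6940 + (16 - 4095)) - 6815 = (6940 - 4079) - 6815 = 2861 - 6815 = -3954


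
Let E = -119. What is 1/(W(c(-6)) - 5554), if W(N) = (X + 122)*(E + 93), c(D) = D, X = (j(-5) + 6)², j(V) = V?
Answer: -1/8752 ≈ -0.00011426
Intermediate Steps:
X = 1 (X = (-5 + 6)² = 1² = 1)
W(N) = -3198 (W(N) = (1 + 122)*(-119 + 93) = 123*(-26) = -3198)
1/(W(c(-6)) - 5554) = 1/(-3198 - 5554) = 1/(-8752) = -1/8752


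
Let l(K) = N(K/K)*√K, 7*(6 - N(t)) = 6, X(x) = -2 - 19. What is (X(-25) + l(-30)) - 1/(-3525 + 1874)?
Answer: -34670/1651 + 36*I*√30/7 ≈ -20.999 + 28.169*I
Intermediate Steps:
X(x) = -21
N(t) = 36/7 (N(t) = 6 - ⅐*6 = 6 - 6/7 = 36/7)
l(K) = 36*√K/7
(X(-25) + l(-30)) - 1/(-3525 + 1874) = (-21 + 36*√(-30)/7) - 1/(-3525 + 1874) = (-21 + 36*(I*√30)/7) - 1/(-1651) = (-21 + 36*I*√30/7) - 1*(-1/1651) = (-21 + 36*I*√30/7) + 1/1651 = -34670/1651 + 36*I*√30/7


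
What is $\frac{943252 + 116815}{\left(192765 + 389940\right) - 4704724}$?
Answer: $- \frac{1060067}{4122019} \approx -0.25717$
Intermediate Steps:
$\frac{943252 + 116815}{\left(192765 + 389940\right) - 4704724} = \frac{1060067}{582705 - 4704724} = \frac{1060067}{-4122019} = 1060067 \left(- \frac{1}{4122019}\right) = - \frac{1060067}{4122019}$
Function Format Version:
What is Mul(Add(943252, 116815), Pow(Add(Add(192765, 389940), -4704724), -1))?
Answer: Rational(-1060067, 4122019) ≈ -0.25717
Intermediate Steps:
Mul(Add(943252, 116815), Pow(Add(Add(192765, 389940), -4704724), -1)) = Mul(1060067, Pow(Add(582705, -4704724), -1)) = Mul(1060067, Pow(-4122019, -1)) = Mul(1060067, Rational(-1, 4122019)) = Rational(-1060067, 4122019)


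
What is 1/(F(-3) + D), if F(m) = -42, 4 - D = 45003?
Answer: -1/45041 ≈ -2.2202e-5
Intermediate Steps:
D = -44999 (D = 4 - 1*45003 = 4 - 45003 = -44999)
1/(F(-3) + D) = 1/(-42 - 44999) = 1/(-45041) = -1/45041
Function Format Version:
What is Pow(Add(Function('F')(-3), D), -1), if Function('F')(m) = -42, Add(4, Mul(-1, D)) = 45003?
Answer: Rational(-1, 45041) ≈ -2.2202e-5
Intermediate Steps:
D = -44999 (D = Add(4, Mul(-1, 45003)) = Add(4, -45003) = -44999)
Pow(Add(Function('F')(-3), D), -1) = Pow(Add(-42, -44999), -1) = Pow(-45041, -1) = Rational(-1, 45041)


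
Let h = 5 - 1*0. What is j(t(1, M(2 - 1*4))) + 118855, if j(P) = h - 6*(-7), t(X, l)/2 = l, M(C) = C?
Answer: 118902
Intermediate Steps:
h = 5 (h = 5 + 0 = 5)
t(X, l) = 2*l
j(P) = 47 (j(P) = 5 - 6*(-7) = 5 + 42 = 47)
j(t(1, M(2 - 1*4))) + 118855 = 47 + 118855 = 118902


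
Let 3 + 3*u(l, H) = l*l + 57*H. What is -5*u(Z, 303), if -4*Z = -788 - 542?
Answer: -2556485/12 ≈ -2.1304e+5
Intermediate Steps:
Z = 665/2 (Z = -(-788 - 542)/4 = -1/4*(-1330) = 665/2 ≈ 332.50)
u(l, H) = -1 + 19*H + l**2/3 (u(l, H) = -1 + (l*l + 57*H)/3 = -1 + (l**2 + 57*H)/3 = -1 + (19*H + l**2/3) = -1 + 19*H + l**2/3)
-5*u(Z, 303) = -5*(-1 + 19*303 + (665/2)**2/3) = -5*(-1 + 5757 + (1/3)*(442225/4)) = -5*(-1 + 5757 + 442225/12) = -5*511297/12 = -2556485/12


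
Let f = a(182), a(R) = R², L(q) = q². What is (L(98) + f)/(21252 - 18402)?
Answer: 21364/1425 ≈ 14.992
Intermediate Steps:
f = 33124 (f = 182² = 33124)
(L(98) + f)/(21252 - 18402) = (98² + 33124)/(21252 - 18402) = (9604 + 33124)/2850 = 42728*(1/2850) = 21364/1425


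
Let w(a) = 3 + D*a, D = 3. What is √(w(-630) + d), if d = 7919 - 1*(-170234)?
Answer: √176266 ≈ 419.84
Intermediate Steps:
d = 178153 (d = 7919 + 170234 = 178153)
w(a) = 3 + 3*a
√(w(-630) + d) = √((3 + 3*(-630)) + 178153) = √((3 - 1890) + 178153) = √(-1887 + 178153) = √176266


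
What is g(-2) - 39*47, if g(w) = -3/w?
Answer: -3663/2 ≈ -1831.5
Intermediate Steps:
g(-2) - 39*47 = -3/(-2) - 39*47 = -3*(-½) - 1833 = 3/2 - 1833 = -3663/2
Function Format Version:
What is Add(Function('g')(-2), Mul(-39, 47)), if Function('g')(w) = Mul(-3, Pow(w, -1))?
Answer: Rational(-3663, 2) ≈ -1831.5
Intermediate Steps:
Add(Function('g')(-2), Mul(-39, 47)) = Add(Mul(-3, Pow(-2, -1)), Mul(-39, 47)) = Add(Mul(-3, Rational(-1, 2)), -1833) = Add(Rational(3, 2), -1833) = Rational(-3663, 2)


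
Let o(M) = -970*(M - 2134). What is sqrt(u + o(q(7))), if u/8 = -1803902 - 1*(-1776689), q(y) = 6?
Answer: 2*sqrt(461614) ≈ 1358.8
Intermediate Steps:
o(M) = 2069980 - 970*M (o(M) = -970*(-2134 + M) = 2069980 - 970*M)
u = -217704 (u = 8*(-1803902 - 1*(-1776689)) = 8*(-1803902 + 1776689) = 8*(-27213) = -217704)
sqrt(u + o(q(7))) = sqrt(-217704 + (2069980 - 970*6)) = sqrt(-217704 + (2069980 - 5820)) = sqrt(-217704 + 2064160) = sqrt(1846456) = 2*sqrt(461614)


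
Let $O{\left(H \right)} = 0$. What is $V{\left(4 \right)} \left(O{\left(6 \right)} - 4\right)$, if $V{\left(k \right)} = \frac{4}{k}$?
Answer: $-4$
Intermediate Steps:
$V{\left(4 \right)} \left(O{\left(6 \right)} - 4\right) = \frac{4}{4} \left(0 - 4\right) = 4 \cdot \frac{1}{4} \left(-4\right) = 1 \left(-4\right) = -4$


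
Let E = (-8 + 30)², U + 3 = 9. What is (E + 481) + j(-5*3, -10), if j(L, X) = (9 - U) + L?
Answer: 953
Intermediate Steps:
U = 6 (U = -3 + 9 = 6)
E = 484 (E = 22² = 484)
j(L, X) = 3 + L (j(L, X) = (9 - 1*6) + L = (9 - 6) + L = 3 + L)
(E + 481) + j(-5*3, -10) = (484 + 481) + (3 - 5*3) = 965 + (3 - 15) = 965 - 12 = 953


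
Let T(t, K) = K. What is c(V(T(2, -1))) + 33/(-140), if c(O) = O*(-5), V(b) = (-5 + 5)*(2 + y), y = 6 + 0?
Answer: -33/140 ≈ -0.23571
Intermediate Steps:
y = 6
V(b) = 0 (V(b) = (-5 + 5)*(2 + 6) = 0*8 = 0)
c(O) = -5*O
c(V(T(2, -1))) + 33/(-140) = -5*0 + 33/(-140) = 0 - 1/140*33 = 0 - 33/140 = -33/140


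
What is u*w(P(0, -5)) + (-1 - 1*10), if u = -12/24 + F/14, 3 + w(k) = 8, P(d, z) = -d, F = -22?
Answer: -299/14 ≈ -21.357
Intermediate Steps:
w(k) = 5 (w(k) = -3 + 8 = 5)
u = -29/14 (u = -12/24 - 22/14 = -12*1/24 - 22*1/14 = -½ - 11/7 = -29/14 ≈ -2.0714)
u*w(P(0, -5)) + (-1 - 1*10) = -29/14*5 + (-1 - 1*10) = -145/14 + (-1 - 10) = -145/14 - 11 = -299/14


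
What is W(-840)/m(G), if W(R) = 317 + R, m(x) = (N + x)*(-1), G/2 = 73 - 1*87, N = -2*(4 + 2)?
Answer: -523/40 ≈ -13.075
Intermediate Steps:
N = -12 (N = -2*6 = -12)
G = -28 (G = 2*(73 - 1*87) = 2*(73 - 87) = 2*(-14) = -28)
m(x) = 12 - x (m(x) = (-12 + x)*(-1) = 12 - x)
W(-840)/m(G) = (317 - 840)/(12 - 1*(-28)) = -523/(12 + 28) = -523/40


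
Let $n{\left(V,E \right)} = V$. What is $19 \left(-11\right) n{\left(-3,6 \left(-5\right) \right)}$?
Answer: $627$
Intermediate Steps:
$19 \left(-11\right) n{\left(-3,6 \left(-5\right) \right)} = 19 \left(-11\right) \left(-3\right) = \left(-209\right) \left(-3\right) = 627$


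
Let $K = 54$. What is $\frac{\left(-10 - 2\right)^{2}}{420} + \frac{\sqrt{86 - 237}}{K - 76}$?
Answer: $\frac{12}{35} - \frac{i \sqrt{151}}{22} \approx 0.34286 - 0.55855 i$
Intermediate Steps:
$\frac{\left(-10 - 2\right)^{2}}{420} + \frac{\sqrt{86 - 237}}{K - 76} = \frac{\left(-10 - 2\right)^{2}}{420} + \frac{\sqrt{86 - 237}}{54 - 76} = \left(-12\right)^{2} \cdot \frac{1}{420} + \frac{\sqrt{-151}}{-22} = 144 \cdot \frac{1}{420} + i \sqrt{151} \left(- \frac{1}{22}\right) = \frac{12}{35} - \frac{i \sqrt{151}}{22}$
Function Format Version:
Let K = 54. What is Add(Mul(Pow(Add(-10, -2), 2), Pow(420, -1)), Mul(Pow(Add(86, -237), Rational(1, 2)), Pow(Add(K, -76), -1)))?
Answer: Add(Rational(12, 35), Mul(Rational(-1, 22), I, Pow(151, Rational(1, 2)))) ≈ Add(0.34286, Mul(-0.55855, I))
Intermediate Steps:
Add(Mul(Pow(Add(-10, -2), 2), Pow(420, -1)), Mul(Pow(Add(86, -237), Rational(1, 2)), Pow(Add(K, -76), -1))) = Add(Mul(Pow(Add(-10, -2), 2), Pow(420, -1)), Mul(Pow(Add(86, -237), Rational(1, 2)), Pow(Add(54, -76), -1))) = Add(Mul(Pow(-12, 2), Rational(1, 420)), Mul(Pow(-151, Rational(1, 2)), Pow(-22, -1))) = Add(Mul(144, Rational(1, 420)), Mul(Mul(I, Pow(151, Rational(1, 2))), Rational(-1, 22))) = Add(Rational(12, 35), Mul(Rational(-1, 22), I, Pow(151, Rational(1, 2))))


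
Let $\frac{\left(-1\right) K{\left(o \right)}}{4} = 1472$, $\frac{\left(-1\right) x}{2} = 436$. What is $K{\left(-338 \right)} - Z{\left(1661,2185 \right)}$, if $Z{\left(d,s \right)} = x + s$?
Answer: $-7201$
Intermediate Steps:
$x = -872$ ($x = \left(-2\right) 436 = -872$)
$K{\left(o \right)} = -5888$ ($K{\left(o \right)} = \left(-4\right) 1472 = -5888$)
$Z{\left(d,s \right)} = -872 + s$
$K{\left(-338 \right)} - Z{\left(1661,2185 \right)} = -5888 - \left(-872 + 2185\right) = -5888 - 1313 = -7201$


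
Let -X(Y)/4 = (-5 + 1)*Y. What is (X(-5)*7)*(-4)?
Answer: 2240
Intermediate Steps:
X(Y) = 16*Y (X(Y) = -4*(-5 + 1)*Y = -(-16)*Y = 16*Y)
(X(-5)*7)*(-4) = ((16*(-5))*7)*(-4) = -80*7*(-4) = -560*(-4) = 2240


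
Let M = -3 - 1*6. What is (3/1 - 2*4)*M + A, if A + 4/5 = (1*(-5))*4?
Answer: 121/5 ≈ 24.200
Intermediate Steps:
M = -9 (M = -3 - 6 = -9)
A = -104/5 (A = -⅘ + (1*(-5))*4 = -⅘ - 5*4 = -⅘ - 20 = -104/5 ≈ -20.800)
(3/1 - 2*4)*M + A = (3/1 - 2*4)*(-9) - 104/5 = (3*1 - 8)*(-9) - 104/5 = (3 - 8)*(-9) - 104/5 = -5*(-9) - 104/5 = 45 - 104/5 = 121/5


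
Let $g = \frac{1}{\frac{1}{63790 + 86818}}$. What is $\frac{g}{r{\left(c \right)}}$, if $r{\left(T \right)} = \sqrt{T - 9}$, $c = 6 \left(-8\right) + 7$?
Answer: $- \frac{75304 i \sqrt{2}}{5} \approx - 21299.0 i$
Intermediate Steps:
$g = 150608$ ($g = \frac{1}{\frac{1}{150608}} = 150608$)
$c = -41$ ($c = -48 + 7 = -41$)
$r{\left(T \right)} = \sqrt{-9 + T}$
$\frac{g}{r{\left(c \right)}} = \frac{150608}{\sqrt{-9 - 41}} = \frac{150608}{\sqrt{-50}} = \frac{150608}{5 i \sqrt{2}} = 150608 \left(- \frac{i \sqrt{2}}{10}\right) = - \frac{75304 i \sqrt{2}}{5}$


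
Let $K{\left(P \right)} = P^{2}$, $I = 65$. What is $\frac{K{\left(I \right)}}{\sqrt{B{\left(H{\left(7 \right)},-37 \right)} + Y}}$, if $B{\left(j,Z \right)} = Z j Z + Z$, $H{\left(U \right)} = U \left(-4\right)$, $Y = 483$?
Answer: $- \frac{4225 i \sqrt{37886}}{37886} \approx - 21.706 i$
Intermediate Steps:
$H{\left(U \right)} = - 4 U$
$B{\left(j,Z \right)} = Z + j Z^{2}$ ($B{\left(j,Z \right)} = j Z^{2} + Z = Z + j Z^{2}$)
$\frac{K{\left(I \right)}}{\sqrt{B{\left(H{\left(7 \right)},-37 \right)} + Y}} = \frac{65^{2}}{\sqrt{- 37 \left(1 - 37 \left(\left(-4\right) 7\right)\right) + 483}} = \frac{4225}{\sqrt{- 37 \left(1 - -1036\right) + 483}} = \frac{4225}{\sqrt{- 37 \left(1 + 1036\right) + 483}} = \frac{4225}{\sqrt{\left(-37\right) 1037 + 483}} = \frac{4225}{\sqrt{-38369 + 483}} = \frac{4225}{\sqrt{-37886}} = \frac{4225}{i \sqrt{37886}} = 4225 \left(- \frac{i \sqrt{37886}}{37886}\right) = - \frac{4225 i \sqrt{37886}}{37886}$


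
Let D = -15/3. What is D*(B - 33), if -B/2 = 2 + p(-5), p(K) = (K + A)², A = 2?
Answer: 275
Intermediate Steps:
D = -5 (D = -15*⅓ = -5)
p(K) = (2 + K)² (p(K) = (K + 2)² = (2 + K)²)
B = -22 (B = -2*(2 + (2 - 5)²) = -2*(2 + (-3)²) = -2*(2 + 9) = -2*11 = -22)
D*(B - 33) = -5*(-22 - 33) = -5*(-55) = 275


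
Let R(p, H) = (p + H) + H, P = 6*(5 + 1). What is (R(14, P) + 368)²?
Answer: 206116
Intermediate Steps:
P = 36 (P = 6*6 = 36)
R(p, H) = p + 2*H (R(p, H) = (H + p) + H = p + 2*H)
(R(14, P) + 368)² = ((14 + 2*36) + 368)² = ((14 + 72) + 368)² = (86 + 368)² = 454² = 206116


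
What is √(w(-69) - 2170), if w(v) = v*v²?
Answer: I*√330679 ≈ 575.05*I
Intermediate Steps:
w(v) = v³
√(w(-69) - 2170) = √((-69)³ - 2170) = √(-328509 - 2170) = √(-330679) = I*√330679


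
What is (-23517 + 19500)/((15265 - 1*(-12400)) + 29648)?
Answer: -4017/57313 ≈ -0.070089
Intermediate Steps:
(-23517 + 19500)/((15265 - 1*(-12400)) + 29648) = -4017/((15265 + 12400) + 29648) = -4017/(27665 + 29648) = -4017/57313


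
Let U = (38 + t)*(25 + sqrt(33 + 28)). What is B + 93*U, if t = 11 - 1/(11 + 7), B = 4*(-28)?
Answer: 682103/6 + 27311*sqrt(61)/6 ≈ 1.4923e+5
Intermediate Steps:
B = -112
t = 197/18 (t = 11 - 1/18 = 197/18 ≈ 10.944)
U = 22025/18 + 881*sqrt(61)/18 (U = (38 + 197/18)*(25 + sqrt(33 + 28)) = 881*(25 + sqrt(61))/18 = 22025/18 + 881*sqrt(61)/18 ≈ 1605.9)
B + 93*U = -112 + 93*(22025/18 + 881*sqrt(61)/18) = -112 + (682775/6 + 27311*sqrt(61)/6) = 682103/6 + 27311*sqrt(61)/6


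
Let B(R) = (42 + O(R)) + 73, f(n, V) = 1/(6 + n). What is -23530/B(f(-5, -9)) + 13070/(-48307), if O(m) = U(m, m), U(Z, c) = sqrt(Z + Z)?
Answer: -18698450180/91251923 + 23530*sqrt(2)/13223 ≈ -202.39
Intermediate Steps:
U(Z, c) = sqrt(2)*sqrt(Z) (U(Z, c) = sqrt(2*Z) = sqrt(2)*sqrt(Z))
O(m) = sqrt(2)*sqrt(m)
B(R) = 115 + sqrt(2)*sqrt(R) (B(R) = (42 + sqrt(2)*sqrt(R)) + 73 = 115 + sqrt(2)*sqrt(R))
-23530/B(f(-5, -9)) + 13070/(-48307) = -23530/(115 + sqrt(2)*sqrt(1/(6 - 5))) + 13070/(-48307) = -23530/(115 + sqrt(2)*sqrt(1/1)) + 13070*(-1/48307) = -23530/(115 + sqrt(2)*sqrt(1)) - 13070/48307 = -23530/(115 + sqrt(2)*1) - 13070/48307 = -23530/(115 + sqrt(2)) - 13070/48307 = -13070/48307 - 23530/(115 + sqrt(2))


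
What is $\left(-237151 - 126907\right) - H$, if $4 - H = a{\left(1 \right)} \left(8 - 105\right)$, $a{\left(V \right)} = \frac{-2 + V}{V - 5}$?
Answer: $- \frac{1456345}{4} \approx -3.6409 \cdot 10^{5}$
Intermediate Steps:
$a{\left(V \right)} = \frac{-2 + V}{-5 + V}$
$H = \frac{113}{4}$ ($H = 4 - \frac{-2 + 1}{-5 + 1} \left(8 - 105\right) = 4 - \frac{1}{-4} \left(-1\right) \left(-97\right) = 4 - \left(- \frac{1}{4}\right) \left(-1\right) \left(-97\right) = 4 - \frac{1}{4} \left(-97\right) = 4 - - \frac{97}{4} = 4 + \frac{97}{4} = \frac{113}{4} \approx 28.25$)
$\left(-237151 - 126907\right) - H = \left(-237151 - 126907\right) - \frac{113}{4} = -364058 - \frac{113}{4} = - \frac{1456345}{4}$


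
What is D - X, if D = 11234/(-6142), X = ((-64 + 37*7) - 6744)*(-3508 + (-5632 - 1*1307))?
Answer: -210109850230/3071 ≈ -6.8417e+7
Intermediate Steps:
X = 68417403 (X = ((-64 + 259) - 6744)*(-3508 + (-5632 - 1307)) = (195 - 6744)*(-3508 - 6939) = -6549*(-10447) = 68417403)
D = -5617/3071 (D = 11234*(-1/6142) = -5617/3071 ≈ -1.8290)
D - X = -5617/3071 - 1*68417403 = -5617/3071 - 68417403 = -210109850230/3071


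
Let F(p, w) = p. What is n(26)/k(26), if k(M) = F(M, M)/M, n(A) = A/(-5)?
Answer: -26/5 ≈ -5.2000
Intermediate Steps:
n(A) = -A/5 (n(A) = A*(-1/5) = -A/5)
k(M) = 1 (k(M) = M/M = 1)
n(26)/k(26) = -1/5*26/1 = -26/5*1 = -26/5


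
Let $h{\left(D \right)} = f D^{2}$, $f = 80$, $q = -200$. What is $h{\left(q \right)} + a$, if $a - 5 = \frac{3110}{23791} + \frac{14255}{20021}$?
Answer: $\frac{1524225538204070}{476319611} \approx 3.2 \cdot 10^{6}$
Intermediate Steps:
$a = \frac{2783004070}{476319611}$ ($a = 5 + \left(\frac{3110}{23791} + \frac{14255}{20021}\right) = 5 + \frac{401406015}{476319611} = \frac{2783004070}{476319611} \approx 5.8427$)
$h{\left(D \right)} = 80 D^{2}$
$h{\left(q \right)} + a = 80 \left(-200\right)^{2} + \frac{2783004070}{476319611} = 80 \cdot 40000 + \frac{2783004070}{476319611} = 3200000 + \frac{2783004070}{476319611} = \frac{1524225538204070}{476319611}$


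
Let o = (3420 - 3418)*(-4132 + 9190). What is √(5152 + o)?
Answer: 2*√3817 ≈ 123.56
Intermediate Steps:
o = 10116 (o = 2*5058 = 10116)
√(5152 + o) = √(5152 + 10116) = √15268 = 2*√3817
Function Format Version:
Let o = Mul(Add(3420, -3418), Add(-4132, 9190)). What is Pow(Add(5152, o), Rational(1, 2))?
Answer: Mul(2, Pow(3817, Rational(1, 2))) ≈ 123.56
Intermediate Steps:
o = 10116 (o = Mul(2, 5058) = 10116)
Pow(Add(5152, o), Rational(1, 2)) = Pow(Add(5152, 10116), Rational(1, 2)) = Pow(15268, Rational(1, 2)) = Mul(2, Pow(3817, Rational(1, 2)))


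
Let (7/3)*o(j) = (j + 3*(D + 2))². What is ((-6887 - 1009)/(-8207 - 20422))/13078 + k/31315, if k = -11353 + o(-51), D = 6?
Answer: -4822362731488/13678759606785 ≈ -0.35254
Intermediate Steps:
o(j) = 3*(24 + j)²/7 (o(j) = 3*(j + 3*(6 + 2))²/7 = 3*(j + 3*8)²/7 = 3*(j + 24)²/7 = 3*(24 + j)²/7)
k = -77284/7 (k = -11353 + 3*(24 - 51)²/7 = -11353 + (3/7)*(-27)² = -11353 + (3/7)*729 = -11353 + 2187/7 = -77284/7 ≈ -11041.)
((-6887 - 1009)/(-8207 - 20422))/13078 + k/31315 = ((-6887 - 1009)/(-8207 - 20422))/13078 - 77284/7/31315 = -7896/(-28629)*(1/13078) - 77284/7*1/31315 = -7896*(-1/28629)*(1/13078) - 77284/219205 = (2632/9543)*(1/13078) - 77284/219205 = 1316/62401677 - 77284/219205 = -4822362731488/13678759606785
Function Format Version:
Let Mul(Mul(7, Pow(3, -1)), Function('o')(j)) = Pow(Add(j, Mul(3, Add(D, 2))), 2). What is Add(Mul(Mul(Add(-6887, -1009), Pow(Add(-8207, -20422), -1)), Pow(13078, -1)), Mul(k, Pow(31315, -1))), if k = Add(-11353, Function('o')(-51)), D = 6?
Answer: Rational(-4822362731488, 13678759606785) ≈ -0.35254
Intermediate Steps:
Function('o')(j) = Mul(Rational(3, 7), Pow(Add(24, j), 2)) (Function('o')(j) = Mul(Rational(3, 7), Pow(Add(j, Mul(3, Add(6, 2))), 2)) = Mul(Rational(3, 7), Pow(Add(j, Mul(3, 8)), 2)) = Mul(Rational(3, 7), Pow(Add(j, 24), 2)) = Mul(Rational(3, 7), Pow(Add(24, j), 2)))
k = Rational(-77284, 7) (k = Add(-11353, Mul(Rational(3, 7), Pow(Add(24, -51), 2))) = Add(-11353, Mul(Rational(3, 7), Pow(-27, 2))) = Add(-11353, Mul(Rational(3, 7), 729)) = Add(-11353, Rational(2187, 7)) = Rational(-77284, 7) ≈ -11041.)
Add(Mul(Mul(Add(-6887, -1009), Pow(Add(-8207, -20422), -1)), Pow(13078, -1)), Mul(k, Pow(31315, -1))) = Add(Mul(Mul(Add(-6887, -1009), Pow(Add(-8207, -20422), -1)), Pow(13078, -1)), Mul(Rational(-77284, 7), Pow(31315, -1))) = Add(Mul(Mul(-7896, Pow(-28629, -1)), Rational(1, 13078)), Mul(Rational(-77284, 7), Rational(1, 31315))) = Add(Mul(Mul(-7896, Rational(-1, 28629)), Rational(1, 13078)), Rational(-77284, 219205)) = Add(Mul(Rational(2632, 9543), Rational(1, 13078)), Rational(-77284, 219205)) = Add(Rational(1316, 62401677), Rational(-77284, 219205)) = Rational(-4822362731488, 13678759606785)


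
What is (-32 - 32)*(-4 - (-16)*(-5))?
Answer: 5376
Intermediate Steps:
(-32 - 32)*(-4 - (-16)*(-5)) = -64*(-4 - 4*20) = -64*(-4 - 80) = -64*(-84) = 5376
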